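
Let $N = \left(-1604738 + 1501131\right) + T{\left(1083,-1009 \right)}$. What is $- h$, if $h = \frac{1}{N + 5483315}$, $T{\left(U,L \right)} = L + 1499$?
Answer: $- \frac{1}{5380198} \approx -1.8587 \cdot 10^{-7}$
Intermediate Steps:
$T{\left(U,L \right)} = 1499 + L$
$N = -103117$ ($N = \left(-1604738 + 1501131\right) + \left(1499 - 1009\right) = -103607 + 490 = -103117$)
$h = \frac{1}{5380198}$ ($h = \frac{1}{-103117 + 5483315} = \frac{1}{5380198} \approx 1.8587 \cdot 10^{-7}$)
$- h = \left(-1\right) \frac{1}{5380198} = - \frac{1}{5380198}$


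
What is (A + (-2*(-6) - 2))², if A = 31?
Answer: 1681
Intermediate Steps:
(A + (-2*(-6) - 2))² = (31 + (-2*(-6) - 2))² = (31 + (12 - 2))² = (31 + 10)² = 41² = 1681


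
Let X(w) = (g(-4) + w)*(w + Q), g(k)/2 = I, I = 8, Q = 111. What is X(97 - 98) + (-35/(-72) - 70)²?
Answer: 33603625/5184 ≈ 6482.2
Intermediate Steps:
g(k) = 16 (g(k) = 2*8 = 16)
X(w) = (16 + w)*(111 + w) (X(w) = (16 + w)*(w + 111) = (16 + w)*(111 + w))
X(97 - 98) + (-35/(-72) - 70)² = (1776 + (97 - 98)² + 127*(97 - 98)) + (-35/(-72) - 70)² = (1776 + (-1)² + 127*(-1)) + (-35*(-1/72) - 70)² = (1776 + 1 - 127) + (35/72 - 70)² = 1650 + (-5005/72)² = 1650 + 25050025/5184 = 33603625/5184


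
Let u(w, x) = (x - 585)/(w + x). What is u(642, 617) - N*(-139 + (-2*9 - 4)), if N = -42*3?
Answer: -25540042/1259 ≈ -20286.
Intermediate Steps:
N = -126
u(w, x) = (-585 + x)/(w + x)
u(642, 617) - N*(-139 + (-2*9 - 4)) = (-585 + 617)/(642 + 617) - (-126)*(-139 + (-2*9 - 4)) = 32/1259 - (-126)*(-139 + (-18 - 4)) = (1/1259)*32 - (-126)*(-139 - 22) = 32/1259 - (-126)*(-161) = 32/1259 - 1*20286 = 32/1259 - 20286 = -25540042/1259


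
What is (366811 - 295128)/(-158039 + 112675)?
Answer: -71683/45364 ≈ -1.5802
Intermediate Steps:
(366811 - 295128)/(-158039 + 112675) = 71683/(-45364) = 71683*(-1/45364) = -71683/45364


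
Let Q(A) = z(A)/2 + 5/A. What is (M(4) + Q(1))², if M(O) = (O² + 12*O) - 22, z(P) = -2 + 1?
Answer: 8649/4 ≈ 2162.3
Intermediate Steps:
z(P) = -1
Q(A) = -½ + 5/A (Q(A) = -1/2 + 5/A = -1*½ + 5/A = -½ + 5/A)
M(O) = -22 + O² + 12*O
(M(4) + Q(1))² = ((-22 + 4² + 12*4) + (½)*(10 - 1*1)/1)² = ((-22 + 16 + 48) + (½)*1*(10 - 1))² = (42 + (½)*1*9)² = (42 + 9/2)² = (93/2)² = 8649/4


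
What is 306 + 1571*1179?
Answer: 1852515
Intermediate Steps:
306 + 1571*1179 = 306 + 1852209 = 1852515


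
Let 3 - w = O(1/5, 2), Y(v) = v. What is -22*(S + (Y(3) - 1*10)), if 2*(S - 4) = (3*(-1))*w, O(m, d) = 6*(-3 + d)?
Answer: 363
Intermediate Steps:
O(m, d) = -18 + 6*d
w = 9 (w = 3 - (-18 + 6*2) = 3 - (-18 + 12) = 3 - 1*(-6) = 3 + 6 = 9)
S = -19/2 (S = 4 + ((3*(-1))*9)/2 = 4 + (-3*9)/2 = 4 + (1/2)*(-27) = 4 - 27/2 = -19/2 ≈ -9.5000)
-22*(S + (Y(3) - 1*10)) = -22*(-19/2 + (3 - 1*10)) = -22*(-19/2 + (3 - 10)) = -22*(-19/2 - 7) = -22*(-33/2) = 363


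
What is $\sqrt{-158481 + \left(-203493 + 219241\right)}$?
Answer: $i \sqrt{142733} \approx 377.8 i$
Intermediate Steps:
$\sqrt{-158481 + \left(-203493 + 219241\right)} = \sqrt{-158481 + 15748} = \sqrt{-142733} = i \sqrt{142733}$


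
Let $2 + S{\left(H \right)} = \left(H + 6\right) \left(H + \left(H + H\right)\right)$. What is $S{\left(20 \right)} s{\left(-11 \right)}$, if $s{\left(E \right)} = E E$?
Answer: $188518$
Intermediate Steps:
$s{\left(E \right)} = E^{2}$
$S{\left(H \right)} = -2 + 3 H \left(6 + H\right)$ ($S{\left(H \right)} = -2 + \left(H + 6\right) \left(H + \left(H + H\right)\right) = -2 + \left(6 + H\right) \left(H + 2 H\right) = -2 + \left(6 + H\right) 3 H = -2 + 3 H \left(6 + H\right)$)
$S{\left(20 \right)} s{\left(-11 \right)} = \left(-2 + 3 \cdot 20^{2} + 18 \cdot 20\right) \left(-11\right)^{2} = \left(-2 + 3 \cdot 400 + 360\right) 121 = \left(-2 + 1200 + 360\right) 121 = 1558 \cdot 121 = 188518$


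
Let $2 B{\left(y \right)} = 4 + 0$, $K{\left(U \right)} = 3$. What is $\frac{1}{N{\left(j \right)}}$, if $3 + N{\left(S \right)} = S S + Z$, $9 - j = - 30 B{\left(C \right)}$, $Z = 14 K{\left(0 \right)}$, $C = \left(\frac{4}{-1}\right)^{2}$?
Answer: $\frac{1}{4800} \approx 0.00020833$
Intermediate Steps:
$C = 16$ ($C = \left(4 \left(-1\right)\right)^{2} = \left(-4\right)^{2} = 16$)
$B{\left(y \right)} = 2$ ($B{\left(y \right)} = \frac{4 + 0}{2} = \frac{1}{2} \cdot 4 = 2$)
$Z = 42$ ($Z = 14 \cdot 3 = 42$)
$j = 69$ ($j = 9 - \left(-30\right) 2 = 9 - -60 = 9 + 60 = 69$)
$N{\left(S \right)} = 39 + S^{2}$ ($N{\left(S \right)} = -3 + \left(S S + 42\right) = -3 + \left(S^{2} + 42\right) = -3 + \left(42 + S^{2}\right) = 39 + S^{2}$)
$\frac{1}{N{\left(j \right)}} = \frac{1}{39 + 69^{2}} = \frac{1}{39 + 4761} = \frac{1}{4800}$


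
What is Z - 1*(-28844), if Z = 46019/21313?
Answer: 614798191/21313 ≈ 28846.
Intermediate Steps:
Z = 46019/21313 (Z = 46019*(1/21313) = 46019/21313 ≈ 2.1592)
Z - 1*(-28844) = 46019/21313 - 1*(-28844) = 46019/21313 + 28844 = 614798191/21313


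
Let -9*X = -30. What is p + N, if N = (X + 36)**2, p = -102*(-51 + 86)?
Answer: -18206/9 ≈ -2022.9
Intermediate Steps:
X = 10/3 (X = -1/9*(-30) = 10/3 ≈ 3.3333)
p = -3570 (p = -102*35 = -3570)
N = 13924/9 (N = (10/3 + 36)**2 = (118/3)**2 = 13924/9 ≈ 1547.1)
p + N = -3570 + 13924/9 = -18206/9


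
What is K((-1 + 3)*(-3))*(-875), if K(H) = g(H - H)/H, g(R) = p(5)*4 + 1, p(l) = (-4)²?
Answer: 56875/6 ≈ 9479.2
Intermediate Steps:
p(l) = 16
g(R) = 65 (g(R) = 16*4 + 1 = 64 + 1 = 65)
K(H) = 65/H
K((-1 + 3)*(-3))*(-875) = (65/(((-1 + 3)*(-3))))*(-875) = (65/((2*(-3))))*(-875) = (65/(-6))*(-875) = (65*(-⅙))*(-875) = -65/6*(-875) = 56875/6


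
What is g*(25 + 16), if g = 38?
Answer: 1558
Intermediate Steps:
g*(25 + 16) = 38*(25 + 16) = 38*41 = 1558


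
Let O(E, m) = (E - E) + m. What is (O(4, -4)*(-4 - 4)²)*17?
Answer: -4352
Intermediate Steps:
O(E, m) = m (O(E, m) = 0 + m = m)
(O(4, -4)*(-4 - 4)²)*17 = -4*(-4 - 4)²*17 = -4*(-8)²*17 = -4*64*17 = -256*17 = -4352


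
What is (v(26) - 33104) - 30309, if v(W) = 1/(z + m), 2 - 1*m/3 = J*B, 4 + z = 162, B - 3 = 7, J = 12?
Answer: -12428949/196 ≈ -63413.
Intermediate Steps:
B = 10 (B = 3 + 7 = 10)
z = 158 (z = -4 + 162 = 158)
m = -354 (m = 6 - 36*10 = 6 - 3*120 = 6 - 360 = -354)
v(W) = -1/196 (v(W) = 1/(158 - 354) = 1/(-196) = -1/196)
(v(26) - 33104) - 30309 = (-1/196 - 33104) - 30309 = -6488385/196 - 30309 = -12428949/196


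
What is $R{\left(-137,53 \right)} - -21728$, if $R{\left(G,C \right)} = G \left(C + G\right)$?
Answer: $33236$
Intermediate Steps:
$R{\left(-137,53 \right)} - -21728 = - 137 \left(53 - 137\right) - -21728 = \left(-137\right) \left(-84\right) + 21728 = 11508 + 21728 = 33236$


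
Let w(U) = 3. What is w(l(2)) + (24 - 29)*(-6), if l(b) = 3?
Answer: 33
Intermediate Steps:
w(l(2)) + (24 - 29)*(-6) = 3 + (24 - 29)*(-6) = 3 - 5*(-6) = 3 + 30 = 33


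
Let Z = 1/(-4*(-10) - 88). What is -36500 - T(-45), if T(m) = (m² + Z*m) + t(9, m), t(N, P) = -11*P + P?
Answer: -623615/16 ≈ -38976.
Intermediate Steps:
Z = -1/48 (Z = 1/(40 - 88) = 1/(-48) = -1/48 ≈ -0.020833)
t(N, P) = -10*P
T(m) = m² - 481*m/48 (T(m) = (m² - m/48) - 10*m = m² - 481*m/48)
-36500 - T(-45) = -36500 - (-45)*(-481 + 48*(-45))/48 = -36500 - (-45)*(-481 - 2160)/48 = -36500 - (-45)*(-2641)/48 = -36500 - 1*39615/16 = -36500 - 39615/16 = -623615/16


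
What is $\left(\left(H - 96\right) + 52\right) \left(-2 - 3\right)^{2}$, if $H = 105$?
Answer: $1525$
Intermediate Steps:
$\left(\left(H - 96\right) + 52\right) \left(-2 - 3\right)^{2} = \left(\left(105 - 96\right) + 52\right) \left(-2 - 3\right)^{2} = \left(9 + 52\right) \left(-5\right)^{2} = 61 \cdot 25 = 1525$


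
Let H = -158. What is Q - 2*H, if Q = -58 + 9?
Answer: 267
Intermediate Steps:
Q = -49
Q - 2*H = -49 - 2*(-158) = -49 + 316 = 267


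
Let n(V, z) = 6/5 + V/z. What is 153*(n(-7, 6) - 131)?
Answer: -200379/10 ≈ -20038.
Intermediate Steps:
n(V, z) = 6/5 + V/z (n(V, z) = 6*(⅕) + V/z = 6/5 + V/z)
153*(n(-7, 6) - 131) = 153*((6/5 - 7/6) - 131) = 153*(1/30 - 131) = 153*(-3929/30) = -200379/10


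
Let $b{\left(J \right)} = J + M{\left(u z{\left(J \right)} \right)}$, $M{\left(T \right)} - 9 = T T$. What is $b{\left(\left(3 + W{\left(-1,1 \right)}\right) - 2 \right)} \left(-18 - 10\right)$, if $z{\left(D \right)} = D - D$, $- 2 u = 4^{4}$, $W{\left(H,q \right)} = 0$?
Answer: $-280$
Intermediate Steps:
$u = -128$ ($u = - \frac{4^{4}}{2} = \left(- \frac{1}{2}\right) 256 = -128$)
$z{\left(D \right)} = 0$
$M{\left(T \right)} = 9 + T^{2}$ ($M{\left(T \right)} = 9 + T T = 9 + T^{2}$)
$b{\left(J \right)} = 9 + J$ ($b{\left(J \right)} = J + \left(9 + \left(\left(-128\right) 0\right)^{2}\right) = J + \left(9 + 0^{2}\right) = J + \left(9 + 0\right) = J + 9 = 9 + J$)
$b{\left(\left(3 + W{\left(-1,1 \right)}\right) - 2 \right)} \left(-18 - 10\right) = \left(9 + \left(\left(3 + 0\right) - 2\right)\right) \left(-18 - 10\right) = \left(9 + \left(3 - 2\right)\right) \left(-28\right) = \left(9 + 1\right) \left(-28\right) = 10 \left(-28\right) = -280$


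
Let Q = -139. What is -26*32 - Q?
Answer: -693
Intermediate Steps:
-26*32 - Q = -26*32 - 1*(-139) = -832 + 139 = -693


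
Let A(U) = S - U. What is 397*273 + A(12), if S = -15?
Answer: 108354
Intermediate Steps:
A(U) = -15 - U
397*273 + A(12) = 397*273 + (-15 - 1*12) = 108381 + (-15 - 12) = 108381 - 27 = 108354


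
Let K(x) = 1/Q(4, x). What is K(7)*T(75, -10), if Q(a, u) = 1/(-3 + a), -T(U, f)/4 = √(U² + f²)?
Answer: -20*√229 ≈ -302.65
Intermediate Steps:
T(U, f) = -4*√(U² + f²)
K(x) = 1 (K(x) = 1/(1/(-3 + 4)) = 1/(1/1) = 1/1 = 1)
K(7)*T(75, -10) = 1*(-4*√(75² + (-10)²)) = 1*(-4*√(5625 + 100)) = 1*(-20*√229) = -20*√229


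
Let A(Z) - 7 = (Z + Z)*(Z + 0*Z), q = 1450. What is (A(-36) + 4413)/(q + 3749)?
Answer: 7012/5199 ≈ 1.3487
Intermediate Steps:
A(Z) = 7 + 2*Z**2 (A(Z) = 7 + (Z + Z)*(Z + 0*Z) = 7 + (2*Z)*(Z + 0) = 7 + (2*Z)*Z = 7 + 2*Z**2)
(A(-36) + 4413)/(q + 3749) = ((7 + 2*(-36)**2) + 4413)/(1450 + 3749) = ((7 + 2*1296) + 4413)/5199 = ((7 + 2592) + 4413)*(1/5199) = (2599 + 4413)*(1/5199) = 7012*(1/5199) = 7012/5199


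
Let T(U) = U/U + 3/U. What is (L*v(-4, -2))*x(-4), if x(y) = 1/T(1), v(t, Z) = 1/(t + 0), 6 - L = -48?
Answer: -27/8 ≈ -3.3750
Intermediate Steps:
L = 54 (L = 6 - 1*(-48) = 6 + 48 = 54)
v(t, Z) = 1/t
T(U) = 1 + 3/U
x(y) = ¼ (x(y) = 1/((3 + 1)/1) = 1/(1*4) = 1/4 = 1*(¼) = ¼)
(L*v(-4, -2))*x(-4) = (54/(-4))*(¼) = (54*(-¼))*(¼) = -27/2*¼ = -27/8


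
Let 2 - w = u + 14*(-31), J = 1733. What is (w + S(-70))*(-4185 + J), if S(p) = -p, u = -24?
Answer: -1299560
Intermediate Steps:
w = 460 (w = 2 - (-24 + 14*(-31)) = 2 - (-24 - 434) = 2 - 1*(-458) = 2 + 458 = 460)
(w + S(-70))*(-4185 + J) = (460 - 1*(-70))*(-4185 + 1733) = (460 + 70)*(-2452) = 530*(-2452) = -1299560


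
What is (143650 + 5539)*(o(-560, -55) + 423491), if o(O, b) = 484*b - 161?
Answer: 59184768190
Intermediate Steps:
o(O, b) = -161 + 484*b
(143650 + 5539)*(o(-560, -55) + 423491) = (143650 + 5539)*((-161 + 484*(-55)) + 423491) = 149189*((-161 - 26620) + 423491) = 149189*(-26781 + 423491) = 149189*396710 = 59184768190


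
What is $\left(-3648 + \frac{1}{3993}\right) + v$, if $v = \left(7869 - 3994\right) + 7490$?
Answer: $\frac{30813982}{3993} \approx 7717.0$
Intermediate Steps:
$v = 11365$ ($v = 3875 + 7490 = 11365$)
$\left(-3648 + \frac{1}{3993}\right) + v = \left(-3648 + \frac{1}{3993}\right) + 11365 = - \frac{14566463}{3993} + 11365 = \frac{30813982}{3993}$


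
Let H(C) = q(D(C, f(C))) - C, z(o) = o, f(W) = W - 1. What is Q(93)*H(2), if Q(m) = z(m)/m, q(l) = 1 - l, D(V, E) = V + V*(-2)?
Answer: 1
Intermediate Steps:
f(W) = -1 + W
D(V, E) = -V (D(V, E) = V - 2*V = -V)
Q(m) = 1 (Q(m) = m/m = 1)
H(C) = 1 (H(C) = (1 - (-1)*C) - C = (1 + C) - C = 1)
Q(93)*H(2) = 1*1 = 1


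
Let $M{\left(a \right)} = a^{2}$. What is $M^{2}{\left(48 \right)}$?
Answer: $5308416$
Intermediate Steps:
$M^{2}{\left(48 \right)} = \left(48^{2}\right)^{2} = 2304^{2} = 5308416$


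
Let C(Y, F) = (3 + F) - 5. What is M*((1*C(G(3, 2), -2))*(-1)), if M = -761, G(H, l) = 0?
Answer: -3044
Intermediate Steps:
C(Y, F) = -2 + F
M*((1*C(G(3, 2), -2))*(-1)) = -761*1*(-2 - 2)*(-1) = -761*1*(-4)*(-1) = -(-3044)*(-1) = -761*4 = -3044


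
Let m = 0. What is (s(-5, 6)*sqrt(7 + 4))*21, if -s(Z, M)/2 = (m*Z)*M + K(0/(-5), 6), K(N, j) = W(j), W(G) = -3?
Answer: 126*sqrt(11) ≈ 417.89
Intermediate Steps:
K(N, j) = -3
s(Z, M) = 6 (s(Z, M) = -2*((0*Z)*M - 3) = -2*(0*M - 3) = -2*(0 - 3) = -2*(-3) = 6)
(s(-5, 6)*sqrt(7 + 4))*21 = (6*sqrt(7 + 4))*21 = (6*sqrt(11))*21 = 126*sqrt(11)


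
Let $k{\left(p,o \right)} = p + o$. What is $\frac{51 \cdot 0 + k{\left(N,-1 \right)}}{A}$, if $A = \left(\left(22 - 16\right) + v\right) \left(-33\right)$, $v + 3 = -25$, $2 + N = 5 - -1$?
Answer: $\frac{1}{242} \approx 0.0041322$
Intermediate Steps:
$N = 4$ ($N = -2 + \left(5 - -1\right) = -2 + \left(5 + 1\right) = -2 + 6 = 4$)
$v = -28$ ($v = -3 - 25 = -28$)
$k{\left(p,o \right)} = o + p$
$A = 726$ ($A = \left(\left(22 - 16\right) - 28\right) \left(-33\right) = \left(6 - 28\right) \left(-33\right) = \left(-22\right) \left(-33\right) = 726$)
$\frac{51 \cdot 0 + k{\left(N,-1 \right)}}{A} = \frac{51 \cdot 0 + \left(-1 + 4\right)}{726} = \left(0 + 3\right) \frac{1}{726} = 3 \cdot \frac{1}{726} = \frac{1}{242}$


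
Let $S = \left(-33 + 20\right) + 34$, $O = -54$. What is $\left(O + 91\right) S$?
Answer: $777$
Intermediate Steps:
$S = 21$ ($S = -13 + 34 = 21$)
$\left(O + 91\right) S = \left(-54 + 91\right) 21 = 37 \cdot 21 = 777$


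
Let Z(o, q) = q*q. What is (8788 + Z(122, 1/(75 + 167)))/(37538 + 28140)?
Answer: 514660433/3846366392 ≈ 0.13380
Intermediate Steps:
Z(o, q) = q²
(8788 + Z(122, 1/(75 + 167)))/(37538 + 28140) = (8788 + (1/(75 + 167))²)/(37538 + 28140) = (8788 + (1/242)²)/65678 = (8788 + (1/242)²)*(1/65678) = (8788 + 1/58564)*(1/65678) = (514660433/58564)*(1/65678) = 514660433/3846366392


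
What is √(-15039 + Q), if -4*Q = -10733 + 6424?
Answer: I*√55847/2 ≈ 118.16*I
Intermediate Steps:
Q = 4309/4 (Q = -(-10733 + 6424)/4 = -¼*(-4309) = 4309/4 ≈ 1077.3)
√(-15039 + Q) = √(-15039 + 4309/4) = √(-55847/4) = I*√55847/2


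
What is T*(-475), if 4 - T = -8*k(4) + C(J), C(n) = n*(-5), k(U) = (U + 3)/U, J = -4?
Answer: 950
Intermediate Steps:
k(U) = (3 + U)/U
C(n) = -5*n
T = -2 (T = 4 - (-8*(3 + 4)/4 - 5*(-4)) = 4 - (-2*7 + 20) = 4 - (-8*7/4 + 20) = 4 - (-14 + 20) = 4 - 1*6 = 4 - 6 = -2)
T*(-475) = -2*(-475) = 950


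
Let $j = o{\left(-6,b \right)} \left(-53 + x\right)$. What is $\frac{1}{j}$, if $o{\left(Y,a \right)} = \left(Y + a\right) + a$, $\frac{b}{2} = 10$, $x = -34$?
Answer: $- \frac{1}{2958} \approx -0.00033807$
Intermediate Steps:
$b = 20$ ($b = 2 \cdot 10 = 20$)
$o{\left(Y,a \right)} = Y + 2 a$
$j = -2958$ ($j = \left(-6 + 2 \cdot 20\right) \left(-53 - 34\right) = \left(-6 + 40\right) \left(-87\right) = 34 \left(-87\right) = -2958$)
$\frac{1}{j} = \frac{1}{-2958} = - \frac{1}{2958}$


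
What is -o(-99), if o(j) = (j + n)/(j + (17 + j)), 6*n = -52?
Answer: -323/543 ≈ -0.59484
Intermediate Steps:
n = -26/3 (n = (1/6)*(-52) = -26/3 ≈ -8.6667)
o(j) = (-26/3 + j)/(17 + 2*j) (o(j) = (j - 26/3)/(j + (17 + j)) = (-26/3 + j)/(17 + 2*j))
-o(-99) = -(-26 + 3*(-99))/(3*(17 + 2*(-99))) = -(-26 - 297)/(3*(17 - 198)) = -(-323)/(3*(-181)) = -(-1)*(-323)/(3*181) = -1*323/543 = -323/543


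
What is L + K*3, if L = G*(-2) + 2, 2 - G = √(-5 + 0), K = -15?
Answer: -47 + 2*I*√5 ≈ -47.0 + 4.4721*I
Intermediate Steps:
G = 2 - I*√5 (G = 2 - √(-5 + 0) = 2 - √(-5) = 2 - I*√5 ≈ 2.0 - 2.2361*I)
L = -2 + 2*I*√5 (L = (2 - I*√5)*(-2) + 2 = (-4 + 2*I*√5) + 2 = -2 + 2*I*√5 ≈ -2.0 + 4.4721*I)
L + K*3 = (-2 + 2*I*√5) - 15*3 = (-2 + 2*I*√5) - 45 = -47 + 2*I*√5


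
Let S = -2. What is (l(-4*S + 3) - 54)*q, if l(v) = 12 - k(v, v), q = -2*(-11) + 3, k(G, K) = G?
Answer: -1325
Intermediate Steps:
q = 25 (q = 22 + 3 = 25)
l(v) = 12 - v
(l(-4*S + 3) - 54)*q = ((12 - (-4*(-2) + 3)) - 54)*25 = ((12 - (8 + 3)) - 54)*25 = ((12 - 1*11) - 54)*25 = ((12 - 11) - 54)*25 = (1 - 54)*25 = -53*25 = -1325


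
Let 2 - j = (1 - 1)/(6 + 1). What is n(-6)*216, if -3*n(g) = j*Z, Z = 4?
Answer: -576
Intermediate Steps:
j = 2 (j = 2 - (1 - 1)/(6 + 1) = 2 - 0/7 = 2 - 1*0 = 2 + 0 = 2)
n(g) = -8/3 (n(g) = -2*4/3 = -⅓*8 = -8/3)
n(-6)*216 = -8/3*216 = -576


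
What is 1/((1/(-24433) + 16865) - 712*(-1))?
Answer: 24433/429458840 ≈ 5.6893e-5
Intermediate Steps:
1/((1/(-24433) + 16865) - 712*(-1)) = 1/((-1/24433 + 16865) + 712) = 1/(412062544/24433 + 712) = 1/(429458840/24433) = 24433/429458840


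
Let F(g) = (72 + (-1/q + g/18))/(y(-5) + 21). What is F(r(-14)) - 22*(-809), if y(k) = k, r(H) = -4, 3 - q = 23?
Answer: 51271169/2880 ≈ 17803.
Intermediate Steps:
q = -20 (q = 3 - 1*23 = 3 - 23 = -20)
F(g) = 1441/320 + g/288 (F(g) = (72 + (-1/(-20) + g/18))/(-5 + 21) = (72 + (-1*(-1/20) + g*(1/18)))/16 = (72 + (1/20 + g/18))*(1/16) = (1441/20 + g/18)*(1/16) = 1441/320 + g/288)
F(r(-14)) - 22*(-809) = (1441/320 + (1/288)*(-4)) - 22*(-809) = (1441/320 - 1/72) + 17798 = 12929/2880 + 17798 = 51271169/2880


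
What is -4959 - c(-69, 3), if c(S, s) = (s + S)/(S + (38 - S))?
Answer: -94188/19 ≈ -4957.3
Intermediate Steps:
c(S, s) = S/38 + s/38 (c(S, s) = (S + s)/38 = (S + s)*(1/38) = S/38 + s/38)
-4959 - c(-69, 3) = -4959 - ((1/38)*(-69) + (1/38)*3) = -4959 - (-69/38 + 3/38) = -4959 - 1*(-33/19) = -4959 + 33/19 = -94188/19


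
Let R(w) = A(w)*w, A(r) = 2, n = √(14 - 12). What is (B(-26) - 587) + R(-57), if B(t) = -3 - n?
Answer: -704 - √2 ≈ -705.41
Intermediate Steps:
n = √2 ≈ 1.4142
B(t) = -3 - √2
R(w) = 2*w
(B(-26) - 587) + R(-57) = ((-3 - √2) - 587) + 2*(-57) = (-590 - √2) - 114 = -704 - √2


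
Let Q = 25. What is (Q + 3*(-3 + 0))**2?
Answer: 256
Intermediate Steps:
(Q + 3*(-3 + 0))**2 = (25 + 3*(-3 + 0))**2 = (25 + 3*(-3))**2 = (25 - 9)**2 = 16**2 = 256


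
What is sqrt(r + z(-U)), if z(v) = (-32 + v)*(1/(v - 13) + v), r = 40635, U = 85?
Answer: 9*sqrt(122394)/14 ≈ 224.90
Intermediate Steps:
z(v) = (-32 + v)*(v + 1/(-13 + v)) (z(v) = (-32 + v)*(1/(-13 + v) + v) = (-32 + v)*(v + 1/(-13 + v)))
sqrt(r + z(-U)) = sqrt(40635 + (-32 + (-1*85)**3 - 45*(-1*85)**2 + 417*(-1*85))/(-13 - 1*85)) = sqrt(40635 + (-32 + (-85)**3 - 45*(-85)**2 + 417*(-85))/(-13 - 85)) = sqrt(40635 + (-32 - 614125 - 45*7225 - 35445)/(-98)) = sqrt(40635 - (-32 - 614125 - 325125 - 35445)/98) = sqrt(40635 - 1/98*(-974727)) = sqrt(40635 + 974727/98) = sqrt(4956957/98) = 9*sqrt(122394)/14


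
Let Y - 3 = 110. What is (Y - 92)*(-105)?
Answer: -2205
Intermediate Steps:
Y = 113 (Y = 3 + 110 = 113)
(Y - 92)*(-105) = (113 - 92)*(-105) = 21*(-105) = -2205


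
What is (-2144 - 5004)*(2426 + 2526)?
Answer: -35396896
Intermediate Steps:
(-2144 - 5004)*(2426 + 2526) = -7148*4952 = -35396896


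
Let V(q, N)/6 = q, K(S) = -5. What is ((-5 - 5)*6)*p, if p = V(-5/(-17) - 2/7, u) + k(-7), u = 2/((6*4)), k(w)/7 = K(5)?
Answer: 249540/119 ≈ 2097.0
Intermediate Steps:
k(w) = -35 (k(w) = 7*(-5) = -35)
u = 1/12 (u = 2/24 = 2*(1/24) = 1/12 ≈ 0.083333)
V(q, N) = 6*q
p = -4159/119 (p = 6*(-5/(-17) - 2/7) - 35 = 6*(-5*(-1/17) - 2*⅐) - 35 = 6*(5/17 - 2/7) - 35 = 6*(1/119) - 35 = 6/119 - 35 = -4159/119 ≈ -34.950)
((-5 - 5)*6)*p = ((-5 - 5)*6)*(-4159/119) = -10*6*(-4159/119) = -60*(-4159/119) = 249540/119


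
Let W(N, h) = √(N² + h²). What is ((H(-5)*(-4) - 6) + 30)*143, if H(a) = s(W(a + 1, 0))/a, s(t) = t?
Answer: 19448/5 ≈ 3889.6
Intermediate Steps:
H(a) = √((1 + a)²)/a (H(a) = √((a + 1)² + 0²)/a = √((1 + a)² + 0)/a = √((1 + a)²)/a)
((H(-5)*(-4) - 6) + 30)*143 = (((√((1 - 5)²)/(-5))*(-4) - 6) + 30)*143 = ((-√((-4)²)/5*(-4) - 6) + 30)*143 = ((-√16/5*(-4) - 6) + 30)*143 = ((-⅕*4*(-4) - 6) + 30)*143 = ((-⅘*(-4) - 6) + 30)*143 = ((16/5 - 6) + 30)*143 = (-14/5 + 30)*143 = (136/5)*143 = 19448/5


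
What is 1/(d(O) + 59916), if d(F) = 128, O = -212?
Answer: 1/60044 ≈ 1.6654e-5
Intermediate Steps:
1/(d(O) + 59916) = 1/(128 + 59916) = 1/60044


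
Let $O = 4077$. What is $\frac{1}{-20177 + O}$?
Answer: $- \frac{1}{16100} \approx -6.2112 \cdot 10^{-5}$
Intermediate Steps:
$\frac{1}{-20177 + O} = \frac{1}{-20177 + 4077} = \frac{1}{-16100} = - \frac{1}{16100}$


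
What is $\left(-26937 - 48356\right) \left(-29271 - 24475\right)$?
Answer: $4046697578$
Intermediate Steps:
$\left(-26937 - 48356\right) \left(-29271 - 24475\right) = \left(-75293\right) \left(-53746\right) = 4046697578$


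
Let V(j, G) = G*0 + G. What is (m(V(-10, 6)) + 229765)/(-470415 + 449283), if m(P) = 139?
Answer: -57476/5283 ≈ -10.879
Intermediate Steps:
V(j, G) = G (V(j, G) = 0 + G = G)
(m(V(-10, 6)) + 229765)/(-470415 + 449283) = (139 + 229765)/(-470415 + 449283) = 229904/(-21132) = 229904*(-1/21132) = -57476/5283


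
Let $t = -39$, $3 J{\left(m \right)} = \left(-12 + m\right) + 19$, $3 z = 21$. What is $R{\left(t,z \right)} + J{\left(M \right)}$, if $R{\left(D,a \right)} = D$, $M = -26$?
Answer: $- \frac{136}{3} \approx -45.333$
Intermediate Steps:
$z = 7$ ($z = \frac{1}{3} \cdot 21 = 7$)
$J{\left(m \right)} = \frac{7}{3} + \frac{m}{3}$ ($J{\left(m \right)} = \frac{\left(-12 + m\right) + 19}{3} = \frac{7 + m}{3} = \frac{7}{3} + \frac{m}{3}$)
$R{\left(t,z \right)} + J{\left(M \right)} = -39 + \left(\frac{7}{3} + \frac{1}{3} \left(-26\right)\right) = -39 + \left(\frac{7}{3} - \frac{26}{3}\right) = -39 - \frac{19}{3} = - \frac{136}{3}$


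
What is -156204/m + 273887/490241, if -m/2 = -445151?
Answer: 83632269355/218231271391 ≈ 0.38323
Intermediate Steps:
m = 890302 (m = -2*(-445151) = 890302)
-156204/m + 273887/490241 = -156204/890302 + 273887/490241 = -156204*1/890302 + 273887*(1/490241) = -78102/445151 + 273887/490241 = 83632269355/218231271391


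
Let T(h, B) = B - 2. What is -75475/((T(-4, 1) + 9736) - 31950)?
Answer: 15095/4443 ≈ 3.3975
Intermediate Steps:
T(h, B) = -2 + B
-75475/((T(-4, 1) + 9736) - 31950) = -75475/(((-2 + 1) + 9736) - 31950) = -75475/((-1 + 9736) - 31950) = -75475/(9735 - 31950) = -75475/(-22215) = -75475*(-1/22215) = 15095/4443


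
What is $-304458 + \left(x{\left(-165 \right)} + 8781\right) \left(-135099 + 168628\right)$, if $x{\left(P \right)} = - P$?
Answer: $299645976$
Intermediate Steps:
$-304458 + \left(x{\left(-165 \right)} + 8781\right) \left(-135099 + 168628\right) = -304458 + \left(\left(-1\right) \left(-165\right) + 8781\right) \left(-135099 + 168628\right) = -304458 + \left(165 + 8781\right) 33529 = -304458 + 8946 \cdot 33529 = -304458 + 299950434 = 299645976$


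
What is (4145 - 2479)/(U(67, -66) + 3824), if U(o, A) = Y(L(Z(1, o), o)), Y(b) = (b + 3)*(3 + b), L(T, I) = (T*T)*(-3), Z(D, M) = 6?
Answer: 1666/14849 ≈ 0.11220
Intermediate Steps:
L(T, I) = -3*T**2 (L(T, I) = T**2*(-3) = -3*T**2)
Y(b) = (3 + b)**2 (Y(b) = (3 + b)*(3 + b) = (3 + b)**2)
U(o, A) = 11025 (U(o, A) = (3 - 3*6**2)**2 = (3 - 3*36)**2 = (3 - 108)**2 = (-105)**2 = 11025)
(4145 - 2479)/(U(67, -66) + 3824) = (4145 - 2479)/(11025 + 3824) = 1666/14849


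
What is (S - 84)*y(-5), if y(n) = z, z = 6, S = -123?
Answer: -1242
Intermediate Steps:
y(n) = 6
(S - 84)*y(-5) = (-123 - 84)*6 = -207*6 = -1242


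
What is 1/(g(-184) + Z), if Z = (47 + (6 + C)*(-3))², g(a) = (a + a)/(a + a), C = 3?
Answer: 1/401 ≈ 0.0024938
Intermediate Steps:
g(a) = 1 (g(a) = (2*a)/((2*a)) = (2*a)*(1/(2*a)) = 1)
Z = 400 (Z = (47 + (6 + 3)*(-3))² = (47 + 9*(-3))² = (47 - 27)² = 20² = 400)
1/(g(-184) + Z) = 1/(1 + 400) = 1/401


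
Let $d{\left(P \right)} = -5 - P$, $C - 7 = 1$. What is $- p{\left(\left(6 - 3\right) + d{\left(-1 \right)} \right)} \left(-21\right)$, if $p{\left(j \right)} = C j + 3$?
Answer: $-105$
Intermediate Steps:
$C = 8$ ($C = 7 + 1 = 8$)
$p{\left(j \right)} = 3 + 8 j$ ($p{\left(j \right)} = 8 j + 3 = 3 + 8 j$)
$- p{\left(\left(6 - 3\right) + d{\left(-1 \right)} \right)} \left(-21\right) = - (3 + 8 \left(\left(6 - 3\right) - 4\right)) \left(-21\right) = - (3 + 8 \left(3 + \left(-5 + 1\right)\right)) \left(-21\right) = - (3 + 8 \left(3 - 4\right)) \left(-21\right) = - (3 + 8 \left(-1\right)) \left(-21\right) = - (3 - 8) \left(-21\right) = \left(-1\right) \left(-5\right) \left(-21\right) = 5 \left(-21\right) = -105$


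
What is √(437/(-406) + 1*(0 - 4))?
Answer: 3*I*√92974/406 ≈ 2.2531*I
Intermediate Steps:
√(437/(-406) + 1*(0 - 4)) = √(437*(-1/406) + 1*(-4)) = √(-437/406 - 4) = √(-2061/406) = 3*I*√92974/406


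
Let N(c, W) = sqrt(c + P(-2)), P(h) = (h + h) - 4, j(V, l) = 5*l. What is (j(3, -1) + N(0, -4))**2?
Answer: 17 - 20*I*sqrt(2) ≈ 17.0 - 28.284*I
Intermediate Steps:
P(h) = -4 + 2*h (P(h) = 2*h - 4 = -4 + 2*h)
N(c, W) = sqrt(-8 + c) (N(c, W) = sqrt(c + (-4 + 2*(-2))) = sqrt(c + (-4 - 4)) = sqrt(c - 8) = sqrt(-8 + c))
(j(3, -1) + N(0, -4))**2 = (5*(-1) + sqrt(-8 + 0))**2 = (-5 + sqrt(-8))**2 = (-5 + 2*I*sqrt(2))**2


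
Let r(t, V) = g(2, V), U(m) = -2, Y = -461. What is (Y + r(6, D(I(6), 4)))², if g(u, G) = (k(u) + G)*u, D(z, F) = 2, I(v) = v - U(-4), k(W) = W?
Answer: 205209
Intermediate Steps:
I(v) = 2 + v (I(v) = v - 1*(-2) = v + 2 = 2 + v)
g(u, G) = u*(G + u) (g(u, G) = (u + G)*u = (G + u)*u = u*(G + u))
r(t, V) = 4 + 2*V (r(t, V) = 2*(V + 2) = 2*(2 + V) = 4 + 2*V)
(Y + r(6, D(I(6), 4)))² = (-461 + (4 + 2*2))² = (-461 + (4 + 4))² = (-461 + 8)² = (-453)² = 205209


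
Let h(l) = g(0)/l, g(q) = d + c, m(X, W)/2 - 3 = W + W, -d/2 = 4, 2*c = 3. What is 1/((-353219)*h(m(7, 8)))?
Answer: 76/4591847 ≈ 1.6551e-5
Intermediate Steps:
c = 3/2 (c = (½)*3 = 3/2 ≈ 1.5000)
d = -8 (d = -2*4 = -8)
m(X, W) = 6 + 4*W (m(X, W) = 6 + 2*(W + W) = 6 + 2*(2*W) = 6 + 4*W)
g(q) = -13/2 (g(q) = -8 + 3/2 = -13/2)
h(l) = -13/(2*l)
1/((-353219)*h(m(7, 8))) = 1/((-353219)*((-13/(2*(6 + 4*8))))) = -1/(353219*((-13/(2*(6 + 32))))) = -1/(353219*((-13/2/38))) = -1/(353219*((-13/2*1/38))) = -1/(353219*(-13/76)) = -1/353219*(-76/13) = 76/4591847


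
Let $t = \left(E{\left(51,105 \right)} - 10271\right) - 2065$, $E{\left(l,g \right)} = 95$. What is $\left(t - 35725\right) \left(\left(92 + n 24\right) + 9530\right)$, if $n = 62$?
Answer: $-532902260$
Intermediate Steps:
$t = -12241$ ($t = \left(95 - 10271\right) - 2065 = -10176 - 2065 = -12241$)
$\left(t - 35725\right) \left(\left(92 + n 24\right) + 9530\right) = \left(-12241 - 35725\right) \left(\left(92 + 62 \cdot 24\right) + 9530\right) = - 47966 \left(\left(92 + 1488\right) + 9530\right) = - 47966 \left(1580 + 9530\right) = \left(-47966\right) 11110 = -532902260$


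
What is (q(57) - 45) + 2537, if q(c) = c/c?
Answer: 2493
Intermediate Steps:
q(c) = 1
(q(57) - 45) + 2537 = (1 - 45) + 2537 = -44 + 2537 = 2493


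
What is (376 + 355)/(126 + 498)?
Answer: 731/624 ≈ 1.1715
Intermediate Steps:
(376 + 355)/(126 + 498) = 731/624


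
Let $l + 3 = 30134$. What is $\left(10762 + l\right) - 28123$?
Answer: $12770$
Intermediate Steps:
$l = 30131$ ($l = -3 + 30134 = 30131$)
$\left(10762 + l\right) - 28123 = \left(10762 + 30131\right) - 28123 = 40893 - 28123 = 12770$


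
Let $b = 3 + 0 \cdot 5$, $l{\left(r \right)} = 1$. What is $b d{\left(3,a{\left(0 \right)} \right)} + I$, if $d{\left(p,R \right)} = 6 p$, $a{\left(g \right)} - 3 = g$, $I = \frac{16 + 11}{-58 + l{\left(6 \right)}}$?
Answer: $\frac{1017}{19} \approx 53.526$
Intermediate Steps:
$b = 3$ ($b = 3 + 0 = 3$)
$I = - \frac{9}{19}$ ($I = \frac{16 + 11}{-58 + 1} = \frac{27}{-57} = 27 \left(- \frac{1}{57}\right) = - \frac{9}{19} \approx -0.47368$)
$a{\left(g \right)} = 3 + g$
$b d{\left(3,a{\left(0 \right)} \right)} + I = 3 \cdot 6 \cdot 3 - \frac{9}{19} = 3 \cdot 18 - \frac{9}{19} = 54 - \frac{9}{19} = \frac{1017}{19}$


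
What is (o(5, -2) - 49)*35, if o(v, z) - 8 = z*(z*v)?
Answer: -735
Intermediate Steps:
o(v, z) = 8 + v*z**2 (o(v, z) = 8 + z*(z*v) = 8 + z*(v*z) = 8 + v*z**2)
(o(5, -2) - 49)*35 = ((8 + 5*(-2)**2) - 49)*35 = ((8 + 5*4) - 49)*35 = ((8 + 20) - 49)*35 = (28 - 49)*35 = -21*35 = -735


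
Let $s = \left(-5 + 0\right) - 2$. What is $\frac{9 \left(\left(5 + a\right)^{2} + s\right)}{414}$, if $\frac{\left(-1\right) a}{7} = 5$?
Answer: $\frac{893}{46} \approx 19.413$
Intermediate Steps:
$a = -35$ ($a = \left(-7\right) 5 = -35$)
$s = -7$ ($s = -5 - 2 = -7$)
$\frac{9 \left(\left(5 + a\right)^{2} + s\right)}{414} = \frac{9 \left(\left(5 - 35\right)^{2} - 7\right)}{414} = 9 \left(\left(-30\right)^{2} - 7\right) \frac{1}{414} = 9 \left(900 - 7\right) \frac{1}{414} = 9 \cdot 893 \cdot \frac{1}{414} = 8037 \cdot \frac{1}{414} = \frac{893}{46}$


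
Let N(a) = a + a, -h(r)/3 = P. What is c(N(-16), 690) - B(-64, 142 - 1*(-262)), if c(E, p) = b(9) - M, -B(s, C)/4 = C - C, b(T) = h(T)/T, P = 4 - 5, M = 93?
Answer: -278/3 ≈ -92.667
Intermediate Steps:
P = -1
h(r) = 3 (h(r) = -3*(-1) = 3)
b(T) = 3/T
B(s, C) = 0 (B(s, C) = -4*(C - C) = -4*0 = 0)
N(a) = 2*a
c(E, p) = -278/3 (c(E, p) = 3/9 - 1*93 = 3*(1/9) - 93 = 1/3 - 93 = -278/3)
c(N(-16), 690) - B(-64, 142 - 1*(-262)) = -278/3 - 1*0 = -278/3 + 0 = -278/3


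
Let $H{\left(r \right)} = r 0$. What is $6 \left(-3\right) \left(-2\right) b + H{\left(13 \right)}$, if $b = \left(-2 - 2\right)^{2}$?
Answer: $576$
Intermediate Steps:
$H{\left(r \right)} = 0$
$b = 16$ ($b = \left(-4\right)^{2} = 16$)
$6 \left(-3\right) \left(-2\right) b + H{\left(13 \right)} = 6 \left(-3\right) \left(-2\right) 16 + 0 = \left(-18\right) \left(-2\right) 16 + 0 = 36 \cdot 16 + 0 = 576 + 0 = 576$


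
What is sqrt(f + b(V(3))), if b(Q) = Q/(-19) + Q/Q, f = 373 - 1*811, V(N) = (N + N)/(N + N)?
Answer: 4*I*sqrt(9861)/19 ≈ 20.906*I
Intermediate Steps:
V(N) = 1 (V(N) = (2*N)/((2*N)) = (2*N)*(1/(2*N)) = 1)
f = -438 (f = 373 - 811 = -438)
b(Q) = 1 - Q/19 (b(Q) = Q*(-1/19) + 1 = -Q/19 + 1 = 1 - Q/19)
sqrt(f + b(V(3))) = sqrt(-438 + (1 - 1/19*1)) = sqrt(-438 + (1 - 1/19)) = sqrt(-438 + 18/19) = sqrt(-8304/19) = 4*I*sqrt(9861)/19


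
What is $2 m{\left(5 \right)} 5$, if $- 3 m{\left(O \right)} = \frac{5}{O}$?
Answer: $- \frac{10}{3} \approx -3.3333$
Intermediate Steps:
$m{\left(O \right)} = - \frac{5}{3 O}$ ($m{\left(O \right)} = - \frac{5 \frac{1}{O}}{3} = - \frac{5}{3 O}$)
$2 m{\left(5 \right)} 5 = 2 \left(- \frac{5}{3 \cdot 5}\right) 5 = 2 \left(\left(- \frac{5}{3}\right) \frac{1}{5}\right) 5 = 2 \left(- \frac{1}{3}\right) 5 = \left(- \frac{2}{3}\right) 5 = - \frac{10}{3}$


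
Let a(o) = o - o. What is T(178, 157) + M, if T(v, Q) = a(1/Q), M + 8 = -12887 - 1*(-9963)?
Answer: -2932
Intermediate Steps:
M = -2932 (M = -8 + (-12887 - 1*(-9963)) = -8 + (-12887 + 9963) = -8 - 2924 = -2932)
a(o) = 0
T(v, Q) = 0
T(178, 157) + M = 0 - 2932 = -2932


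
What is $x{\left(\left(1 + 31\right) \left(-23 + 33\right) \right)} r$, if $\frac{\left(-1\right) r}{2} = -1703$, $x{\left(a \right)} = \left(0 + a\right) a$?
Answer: $348774400$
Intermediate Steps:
$x{\left(a \right)} = a^{2}$ ($x{\left(a \right)} = a a = a^{2}$)
$r = 3406$ ($r = \left(-2\right) \left(-1703\right) = 3406$)
$x{\left(\left(1 + 31\right) \left(-23 + 33\right) \right)} r = \left(\left(1 + 31\right) \left(-23 + 33\right)\right)^{2} \cdot 3406 = \left(32 \cdot 10\right)^{2} \cdot 3406 = 320^{2} \cdot 3406 = 102400 \cdot 3406 = 348774400$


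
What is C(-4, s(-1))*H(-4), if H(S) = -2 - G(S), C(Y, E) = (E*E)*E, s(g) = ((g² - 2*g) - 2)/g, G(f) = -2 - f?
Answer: 4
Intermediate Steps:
s(g) = (-2 + g² - 2*g)/g
C(Y, E) = E³ (C(Y, E) = E²*E = E³)
H(S) = S (H(S) = -2 - (-2 - S) = -2 + (2 + S) = S)
C(-4, s(-1))*H(-4) = (-2 - 1 - 2/(-1))³*(-4) = (-2 - 1 - 2*(-1))³*(-4) = (-2 - 1 + 2)³*(-4) = (-1)³*(-4) = -1*(-4) = 4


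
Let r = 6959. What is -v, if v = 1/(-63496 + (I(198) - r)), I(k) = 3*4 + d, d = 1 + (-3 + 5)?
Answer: 1/70440 ≈ 1.4196e-5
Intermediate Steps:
d = 3 (d = 1 + 2 = 3)
I(k) = 15 (I(k) = 3*4 + 3 = 12 + 3 = 15)
v = -1/70440 (v = 1/(-63496 + (15 - 1*6959)) = 1/(-63496 + (15 - 6959)) = 1/(-63496 - 6944) = 1/(-70440) = -1/70440 ≈ -1.4196e-5)
-v = -1*(-1/70440) = 1/70440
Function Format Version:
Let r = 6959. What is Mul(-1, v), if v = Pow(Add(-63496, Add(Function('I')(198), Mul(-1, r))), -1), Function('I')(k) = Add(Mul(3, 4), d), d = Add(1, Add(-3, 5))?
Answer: Rational(1, 70440) ≈ 1.4196e-5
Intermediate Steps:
d = 3 (d = Add(1, 2) = 3)
Function('I')(k) = 15 (Function('I')(k) = Add(Mul(3, 4), 3) = Add(12, 3) = 15)
v = Rational(-1, 70440) (v = Pow(Add(-63496, Add(15, Mul(-1, 6959))), -1) = Pow(Add(-63496, Add(15, -6959)), -1) = Pow(Add(-63496, -6944), -1) = Pow(-70440, -1) = Rational(-1, 70440) ≈ -1.4196e-5)
Mul(-1, v) = Mul(-1, Rational(-1, 70440)) = Rational(1, 70440)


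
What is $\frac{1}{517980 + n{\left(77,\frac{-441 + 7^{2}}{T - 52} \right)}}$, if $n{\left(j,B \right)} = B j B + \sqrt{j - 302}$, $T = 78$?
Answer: $\frac{15293934188}{8189644029635329} - \frac{428415 i}{8189644029635329} \approx 1.8675 \cdot 10^{-6} - 5.2312 \cdot 10^{-11} i$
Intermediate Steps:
$n{\left(j,B \right)} = \sqrt{-302 + j} + j B^{2}$ ($n{\left(j,B \right)} = j B^{2} + \sqrt{-302 + j} = \sqrt{-302 + j} + j B^{2}$)
$\frac{1}{517980 + n{\left(77,\frac{-441 + 7^{2}}{T - 52} \right)}} = \frac{1}{517980 + \left(\sqrt{-302 + 77} + 77 \left(\frac{-441 + 7^{2}}{78 - 52}\right)^{2}\right)} = \frac{1}{517980 + \left(\sqrt{-225} + 77 \left(\frac{-441 + 49}{26}\right)^{2}\right)} = \frac{1}{517980 + \left(15 i + 77 \left(\left(-392\right) \frac{1}{26}\right)^{2}\right)} = \frac{1}{517980 + \left(15 i + 77 \left(- \frac{196}{13}\right)^{2}\right)} = \frac{1}{517980 + \left(15 i + 77 \cdot \frac{38416}{169}\right)} = \frac{1}{517980 + \left(15 i + \frac{2958032}{169}\right)} = \frac{1}{517980 + \left(\frac{2958032}{169} + 15 i\right)} = \frac{1}{\frac{90496652}{169} + 15 i} = \frac{28561 \left(\frac{90496652}{169} - 15 i\right)}{8189644029635329}$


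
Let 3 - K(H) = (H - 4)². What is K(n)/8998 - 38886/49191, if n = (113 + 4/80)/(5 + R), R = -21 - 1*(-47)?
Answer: -44815247410517/56714455186400 ≈ -0.79019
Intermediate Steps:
R = 26 (R = -21 + 47 = 26)
n = 2261/620 (n = (113 + 4/80)/(5 + 26) = (113 + 4*(1/80))/31 = (113 + 1/20)*(1/31) = (2261/20)*(1/31) = 2261/620 ≈ 3.6468)
K(H) = 3 - (-4 + H)² (K(H) = 3 - (H - 4)² = 3 - (-4 + H)²)
K(n)/8998 - 38886/49191 = (3 - (-4 + 2261/620)²)/8998 - 38886/49191 = (3 - (-219/620)²)*(1/8998) - 38886*1/49191 = (3 - 1*47961/384400)*(1/8998) - 12962/16397 = (3 - 47961/384400)*(1/8998) - 12962/16397 = (1105239/384400)*(1/8998) - 12962/16397 = 1105239/3458831200 - 12962/16397 = -44815247410517/56714455186400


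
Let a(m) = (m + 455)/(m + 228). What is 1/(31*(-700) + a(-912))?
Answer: -684/14842343 ≈ -4.6084e-5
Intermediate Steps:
a(m) = (455 + m)/(228 + m)
1/(31*(-700) + a(-912)) = 1/(31*(-700) + (455 - 912)/(228 - 912)) = 1/(-21700 - 457/(-684)) = 1/(-21700 - 1/684*(-457)) = 1/(-21700 + 457/684) = 1/(-14842343/684) = -684/14842343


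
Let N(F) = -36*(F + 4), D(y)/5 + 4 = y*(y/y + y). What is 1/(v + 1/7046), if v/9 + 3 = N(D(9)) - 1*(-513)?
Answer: -7046/958439195 ≈ -7.3515e-6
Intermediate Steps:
D(y) = -20 + 5*y*(1 + y) (D(y) = -20 + 5*(y*(y/y + y)) = -20 + 5*(y*(1 + y)) = -20 + 5*y*(1 + y))
N(F) = -144 - 36*F (N(F) = -36*(4 + F) = -144 - 36*F)
v = -136026 (v = -27 + 9*((-144 - 36*(-20 + 5*9 + 5*9**2)) - 1*(-513)) = -27 + 9*((-144 - 36*(-20 + 45 + 5*81)) + 513) = -27 + 9*((-144 - 36*(-20 + 45 + 405)) + 513) = -27 + 9*((-144 - 36*430) + 513) = -27 + 9*((-144 - 15480) + 513) = -27 + 9*(-15624 + 513) = -27 + 9*(-15111) = -27 - 135999 = -136026)
1/(v + 1/7046) = 1/(-136026 + 1/7046) = 1/(-958439195/7046) = -7046/958439195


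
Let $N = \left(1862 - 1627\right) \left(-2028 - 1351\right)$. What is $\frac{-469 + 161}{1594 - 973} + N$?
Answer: $- \frac{493114673}{621} \approx -7.9407 \cdot 10^{5}$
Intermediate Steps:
$N = -794065$ ($N = 235 \left(-3379\right) = -794065$)
$\frac{-469 + 161}{1594 - 973} + N = \frac{-469 + 161}{1594 - 973} - 794065 = - \frac{308}{621} - 794065 = - \frac{493114673}{621}$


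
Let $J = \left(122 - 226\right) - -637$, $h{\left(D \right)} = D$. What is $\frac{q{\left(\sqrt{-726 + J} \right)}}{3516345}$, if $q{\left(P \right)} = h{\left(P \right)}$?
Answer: $\frac{i \sqrt{193}}{3516345} \approx 3.9508 \cdot 10^{-6} i$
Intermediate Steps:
$J = 533$ ($J = -104 + 637 = 533$)
$q{\left(P \right)} = P$
$\frac{q{\left(\sqrt{-726 + J} \right)}}{3516345} = \frac{\sqrt{-726 + 533}}{3516345} = \sqrt{-193} \cdot \frac{1}{3516345} = i \sqrt{193} \cdot \frac{1}{3516345} = \frac{i \sqrt{193}}{3516345}$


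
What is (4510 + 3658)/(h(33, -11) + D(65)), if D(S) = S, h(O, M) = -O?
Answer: 1021/4 ≈ 255.25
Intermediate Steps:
(4510 + 3658)/(h(33, -11) + D(65)) = (4510 + 3658)/(-1*33 + 65) = 8168/(-33 + 65) = 8168/32 = 8168*(1/32) = 1021/4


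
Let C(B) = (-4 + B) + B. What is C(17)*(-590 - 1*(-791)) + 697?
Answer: 6727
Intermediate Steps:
C(B) = -4 + 2*B
C(17)*(-590 - 1*(-791)) + 697 = (-4 + 2*17)*(-590 - 1*(-791)) + 697 = (-4 + 34)*(-590 + 791) + 697 = 30*201 + 697 = 6030 + 697 = 6727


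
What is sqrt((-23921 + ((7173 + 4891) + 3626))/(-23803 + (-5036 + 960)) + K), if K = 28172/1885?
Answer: sqrt(42090017605473045)/52551915 ≈ 3.9039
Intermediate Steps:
K = 28172/1885 (K = 28172*(1/1885) = 28172/1885 ≈ 14.945)
sqrt((-23921 + ((7173 + 4891) + 3626))/(-23803 + (-5036 + 960)) + K) = sqrt((-23921 + ((7173 + 4891) + 3626))/(-23803 + (-5036 + 960)) + 28172/1885) = sqrt((-23921 + (12064 + 3626))/(-23803 - 4076) + 28172/1885) = sqrt((-23921 + 15690)/(-27879) + 28172/1885) = sqrt(-8231*(-1/27879) + 28172/1885) = sqrt(8231/27879 + 28172/1885) = sqrt(800922623/52551915) = sqrt(42090017605473045)/52551915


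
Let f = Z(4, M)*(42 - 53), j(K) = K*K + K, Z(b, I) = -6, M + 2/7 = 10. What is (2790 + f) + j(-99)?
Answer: 12558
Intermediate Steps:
M = 68/7 (M = -2/7 + 10 = 68/7 ≈ 9.7143)
j(K) = K + K**2 (j(K) = K**2 + K = K + K**2)
f = 66 (f = -6*(42 - 53) = -6*(-11) = 66)
(2790 + f) + j(-99) = (2790 + 66) - 99*(1 - 99) = 2856 - 99*(-98) = 2856 + 9702 = 12558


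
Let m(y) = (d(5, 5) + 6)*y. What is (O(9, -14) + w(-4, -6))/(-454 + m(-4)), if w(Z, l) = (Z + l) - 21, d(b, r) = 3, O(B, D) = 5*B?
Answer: -1/35 ≈ -0.028571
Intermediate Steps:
w(Z, l) = -21 + Z + l
m(y) = 9*y (m(y) = (3 + 6)*y = 9*y)
(O(9, -14) + w(-4, -6))/(-454 + m(-4)) = (5*9 + (-21 - 4 - 6))/(-454 + 9*(-4)) = (45 - 31)/(-454 - 36) = 14/(-490) = 14*(-1/490) = -1/35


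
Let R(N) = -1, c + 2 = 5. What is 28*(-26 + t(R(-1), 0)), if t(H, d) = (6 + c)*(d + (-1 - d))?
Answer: -980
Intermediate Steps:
c = 3 (c = -2 + 5 = 3)
t(H, d) = -9 (t(H, d) = (6 + 3)*(d + (-1 - d)) = 9*(-1) = -9)
28*(-26 + t(R(-1), 0)) = 28*(-26 - 9) = 28*(-35) = -980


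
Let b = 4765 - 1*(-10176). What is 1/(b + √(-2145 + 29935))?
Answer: 14941/223205691 - √27790/223205691 ≈ 6.6191e-5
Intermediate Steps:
b = 14941 (b = 4765 + 10176 = 14941)
1/(b + √(-2145 + 29935)) = 1/(14941 + √(-2145 + 29935)) = 1/(14941 + √27790)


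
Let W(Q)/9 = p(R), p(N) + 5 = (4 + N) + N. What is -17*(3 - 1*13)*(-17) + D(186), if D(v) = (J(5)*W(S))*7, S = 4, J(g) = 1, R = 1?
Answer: -2827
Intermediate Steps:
p(N) = -1 + 2*N (p(N) = -5 + ((4 + N) + N) = -5 + (4 + 2*N) = -1 + 2*N)
W(Q) = 9 (W(Q) = 9*(-1 + 2*1) = 9*(-1 + 2) = 9*1 = 9)
D(v) = 63 (D(v) = (1*9)*7 = 9*7 = 63)
-17*(3 - 1*13)*(-17) + D(186) = -17*(3 - 1*13)*(-17) + 63 = -17*(3 - 13)*(-17) + 63 = -17*(-10)*(-17) + 63 = 170*(-17) + 63 = -2890 + 63 = -2827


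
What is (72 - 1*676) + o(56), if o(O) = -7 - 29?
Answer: -640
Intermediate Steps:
o(O) = -36
(72 - 1*676) + o(56) = (72 - 1*676) - 36 = (72 - 676) - 36 = -604 - 36 = -640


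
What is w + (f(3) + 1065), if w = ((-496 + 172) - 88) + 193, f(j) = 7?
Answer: 853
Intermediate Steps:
w = -219 (w = (-324 - 88) + 193 = -412 + 193 = -219)
w + (f(3) + 1065) = -219 + (7 + 1065) = -219 + 1072 = 853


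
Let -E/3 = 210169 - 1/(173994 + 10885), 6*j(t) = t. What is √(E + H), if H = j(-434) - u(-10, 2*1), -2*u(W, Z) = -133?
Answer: I*√776002639125816318/1109274 ≈ 794.13*I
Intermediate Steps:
j(t) = t/6
u(W, Z) = 133/2 (u(W, Z) = -½*(-133) = 133/2)
E = -116567503650/184879 (E = -3*(210169 - 1/(173994 + 10885)) = -3*(210169 - 1/184879) = -3*38855834550/184879 = -116567503650/184879 ≈ -6.3051e+5)
H = -833/6 (H = (⅙)*(-434) - 1*133/2 = -217/3 - 133/2 = -833/6 ≈ -138.83)
√(E + H) = √(-116567503650/184879 - 833/6) = √(-699559026107/1109274) = I*√776002639125816318/1109274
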